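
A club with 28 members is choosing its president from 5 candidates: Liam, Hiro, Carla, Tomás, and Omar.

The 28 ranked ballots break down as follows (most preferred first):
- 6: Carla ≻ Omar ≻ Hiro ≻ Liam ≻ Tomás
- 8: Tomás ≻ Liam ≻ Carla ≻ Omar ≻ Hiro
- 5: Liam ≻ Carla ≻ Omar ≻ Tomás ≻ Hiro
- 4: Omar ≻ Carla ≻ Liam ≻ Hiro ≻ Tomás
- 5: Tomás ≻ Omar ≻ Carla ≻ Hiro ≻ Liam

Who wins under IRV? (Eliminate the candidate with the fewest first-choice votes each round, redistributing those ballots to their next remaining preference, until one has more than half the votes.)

Round 1: Liam 5, Hiro 0, Carla 6, Tomás 13, Omar 4. Hiro eliminated.
Round 2: Liam 5, Carla 6, Tomás 13, Omar 4. Omar eliminated.
Round 3: Liam 5, Carla 10, Tomás 13. Liam eliminated.
Round 4: Carla 15, Tomás 13. Carla has a majority (≥15).

Carla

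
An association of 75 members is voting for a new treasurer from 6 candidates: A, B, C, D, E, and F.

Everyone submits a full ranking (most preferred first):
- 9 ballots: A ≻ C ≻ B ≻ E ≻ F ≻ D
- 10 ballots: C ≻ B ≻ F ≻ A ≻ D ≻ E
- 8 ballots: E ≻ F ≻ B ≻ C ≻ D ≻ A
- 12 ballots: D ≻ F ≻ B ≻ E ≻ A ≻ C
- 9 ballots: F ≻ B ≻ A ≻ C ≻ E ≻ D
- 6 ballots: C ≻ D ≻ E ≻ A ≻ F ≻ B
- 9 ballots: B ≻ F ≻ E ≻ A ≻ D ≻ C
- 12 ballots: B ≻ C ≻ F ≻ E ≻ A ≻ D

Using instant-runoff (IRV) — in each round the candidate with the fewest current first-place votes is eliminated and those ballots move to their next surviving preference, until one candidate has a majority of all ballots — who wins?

Round 1: A 9, B 21, C 16, D 12, E 8, F 9. E eliminated.
Round 2: A 9, B 21, C 16, D 12, F 17. A eliminated.
Round 3: B 21, C 25, D 12, F 17. D eliminated.
Round 4: B 21, C 25, F 29. B eliminated.
Round 5: C 37, F 38. F has a majority (≥38).

F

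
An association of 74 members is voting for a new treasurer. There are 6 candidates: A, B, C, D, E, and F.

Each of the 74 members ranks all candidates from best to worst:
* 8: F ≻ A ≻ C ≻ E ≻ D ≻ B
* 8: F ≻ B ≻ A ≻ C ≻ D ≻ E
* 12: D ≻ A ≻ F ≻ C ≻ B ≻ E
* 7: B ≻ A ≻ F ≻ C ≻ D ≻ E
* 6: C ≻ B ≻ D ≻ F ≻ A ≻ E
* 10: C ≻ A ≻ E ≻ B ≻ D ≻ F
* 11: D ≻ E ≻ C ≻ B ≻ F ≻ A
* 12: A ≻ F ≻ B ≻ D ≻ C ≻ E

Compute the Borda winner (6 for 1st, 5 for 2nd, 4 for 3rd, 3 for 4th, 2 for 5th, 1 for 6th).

A

A: 8×5 + 8×4 + 12×5 + 7×5 + 6×2 + 10×5 + 11×1 + 12×6 = 312
B: 8×1 + 8×5 + 12×2 + 7×6 + 6×5 + 10×3 + 11×3 + 12×4 = 255
C: 8×4 + 8×3 + 12×3 + 7×3 + 6×6 + 10×6 + 11×4 + 12×2 = 277
D: 8×2 + 8×2 + 12×6 + 7×2 + 6×4 + 10×2 + 11×6 + 12×3 = 264
E: 8×3 + 8×1 + 12×1 + 7×1 + 6×1 + 10×4 + 11×5 + 12×1 = 164
F: 8×6 + 8×6 + 12×4 + 7×4 + 6×3 + 10×1 + 11×2 + 12×5 = 282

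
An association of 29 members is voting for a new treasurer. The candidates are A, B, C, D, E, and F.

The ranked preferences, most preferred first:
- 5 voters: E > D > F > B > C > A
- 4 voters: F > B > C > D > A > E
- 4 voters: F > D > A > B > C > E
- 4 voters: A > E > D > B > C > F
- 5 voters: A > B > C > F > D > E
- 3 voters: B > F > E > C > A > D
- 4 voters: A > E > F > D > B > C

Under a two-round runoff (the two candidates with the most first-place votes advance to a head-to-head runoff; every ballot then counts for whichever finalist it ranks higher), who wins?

Round 1 first-place votes: A 13, B 3, C 0, D 0, E 5, F 8. A and F advance.
Runoff: A is ranked above F on 13 ballots, F above A on 16.

F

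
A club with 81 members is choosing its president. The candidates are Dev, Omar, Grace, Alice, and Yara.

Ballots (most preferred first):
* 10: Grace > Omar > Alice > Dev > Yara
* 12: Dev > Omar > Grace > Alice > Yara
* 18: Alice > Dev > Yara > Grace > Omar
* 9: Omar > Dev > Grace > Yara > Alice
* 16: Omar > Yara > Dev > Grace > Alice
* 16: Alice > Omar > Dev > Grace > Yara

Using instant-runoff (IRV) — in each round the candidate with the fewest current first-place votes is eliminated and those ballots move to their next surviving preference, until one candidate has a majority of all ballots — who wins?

Omar

Round 1: Dev 12, Omar 25, Grace 10, Alice 34, Yara 0. Yara eliminated.
Round 2: Dev 12, Omar 25, Grace 10, Alice 34. Grace eliminated.
Round 3: Dev 12, Omar 35, Alice 34. Dev eliminated.
Round 4: Omar 47, Alice 34. Omar has a majority (≥41).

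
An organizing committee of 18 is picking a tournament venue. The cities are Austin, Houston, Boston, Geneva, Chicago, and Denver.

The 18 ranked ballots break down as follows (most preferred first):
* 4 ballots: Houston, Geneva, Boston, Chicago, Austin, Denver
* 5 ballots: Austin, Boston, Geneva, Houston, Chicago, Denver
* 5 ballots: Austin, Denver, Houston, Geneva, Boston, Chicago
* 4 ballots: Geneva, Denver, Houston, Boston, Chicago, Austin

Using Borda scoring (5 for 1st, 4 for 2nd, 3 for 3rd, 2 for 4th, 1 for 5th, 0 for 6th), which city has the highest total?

Austin: 4×1 + 5×5 + 5×5 + 4×0 = 54
Houston: 4×5 + 5×2 + 5×3 + 4×3 = 57
Boston: 4×3 + 5×4 + 5×1 + 4×2 = 45
Geneva: 4×4 + 5×3 + 5×2 + 4×5 = 61
Chicago: 4×2 + 5×1 + 5×0 + 4×1 = 17
Denver: 4×0 + 5×0 + 5×4 + 4×4 = 36

Geneva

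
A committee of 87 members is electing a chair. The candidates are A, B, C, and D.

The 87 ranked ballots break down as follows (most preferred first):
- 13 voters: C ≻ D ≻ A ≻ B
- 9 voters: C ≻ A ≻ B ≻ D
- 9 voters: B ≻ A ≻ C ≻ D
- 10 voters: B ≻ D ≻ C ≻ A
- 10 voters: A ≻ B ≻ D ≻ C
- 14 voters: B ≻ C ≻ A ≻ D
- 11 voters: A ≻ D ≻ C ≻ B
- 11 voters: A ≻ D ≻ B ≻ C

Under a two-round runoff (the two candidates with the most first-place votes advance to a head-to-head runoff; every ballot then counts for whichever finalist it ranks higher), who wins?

Round 1 first-place votes: A 32, B 33, C 22, D 0. B and A advance.
Runoff: B is ranked above A on 33 ballots, A above B on 54.

A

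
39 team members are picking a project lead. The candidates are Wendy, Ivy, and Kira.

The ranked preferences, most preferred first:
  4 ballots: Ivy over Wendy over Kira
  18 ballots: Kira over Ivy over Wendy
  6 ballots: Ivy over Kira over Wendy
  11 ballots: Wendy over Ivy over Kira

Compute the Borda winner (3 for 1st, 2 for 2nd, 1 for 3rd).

Wendy: 4×2 + 18×1 + 6×1 + 11×3 = 65
Ivy: 4×3 + 18×2 + 6×3 + 11×2 = 88
Kira: 4×1 + 18×3 + 6×2 + 11×1 = 81

Ivy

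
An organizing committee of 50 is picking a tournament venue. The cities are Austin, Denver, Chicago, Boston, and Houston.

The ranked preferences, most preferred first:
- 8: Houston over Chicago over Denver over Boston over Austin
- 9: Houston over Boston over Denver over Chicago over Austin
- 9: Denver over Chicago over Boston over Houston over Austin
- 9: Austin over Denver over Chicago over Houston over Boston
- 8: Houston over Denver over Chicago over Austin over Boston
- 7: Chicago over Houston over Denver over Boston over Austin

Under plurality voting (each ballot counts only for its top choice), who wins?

First-place votes: Austin 9, Denver 9, Chicago 7, Boston 0, Houston 25.

Houston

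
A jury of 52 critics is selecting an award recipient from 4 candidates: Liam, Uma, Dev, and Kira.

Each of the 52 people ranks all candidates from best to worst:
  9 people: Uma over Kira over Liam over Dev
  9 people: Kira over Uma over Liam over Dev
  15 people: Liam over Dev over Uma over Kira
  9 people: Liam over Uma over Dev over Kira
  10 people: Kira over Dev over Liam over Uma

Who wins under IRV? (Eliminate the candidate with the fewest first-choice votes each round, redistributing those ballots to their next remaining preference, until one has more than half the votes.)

Round 1: Liam 24, Uma 9, Dev 0, Kira 19. Dev eliminated.
Round 2: Liam 24, Uma 9, Kira 19. Uma eliminated.
Round 3: Liam 24, Kira 28. Kira has a majority (≥27).

Kira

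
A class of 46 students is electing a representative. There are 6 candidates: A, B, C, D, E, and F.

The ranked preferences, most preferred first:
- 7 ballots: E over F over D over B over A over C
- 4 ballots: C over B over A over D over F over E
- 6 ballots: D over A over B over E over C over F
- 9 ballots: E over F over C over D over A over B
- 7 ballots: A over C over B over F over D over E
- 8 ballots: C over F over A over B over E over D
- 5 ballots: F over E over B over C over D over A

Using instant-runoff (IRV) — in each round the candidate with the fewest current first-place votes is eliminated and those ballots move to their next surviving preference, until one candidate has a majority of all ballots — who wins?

Round 1: A 7, B 0, C 12, D 6, E 16, F 5. B eliminated.
Round 2: A 7, C 12, D 6, E 16, F 5. F eliminated.
Round 3: A 7, C 12, D 6, E 21. D eliminated.
Round 4: A 13, C 12, E 21. C eliminated.
Round 5: A 25, E 21. A has a majority (≥24).

A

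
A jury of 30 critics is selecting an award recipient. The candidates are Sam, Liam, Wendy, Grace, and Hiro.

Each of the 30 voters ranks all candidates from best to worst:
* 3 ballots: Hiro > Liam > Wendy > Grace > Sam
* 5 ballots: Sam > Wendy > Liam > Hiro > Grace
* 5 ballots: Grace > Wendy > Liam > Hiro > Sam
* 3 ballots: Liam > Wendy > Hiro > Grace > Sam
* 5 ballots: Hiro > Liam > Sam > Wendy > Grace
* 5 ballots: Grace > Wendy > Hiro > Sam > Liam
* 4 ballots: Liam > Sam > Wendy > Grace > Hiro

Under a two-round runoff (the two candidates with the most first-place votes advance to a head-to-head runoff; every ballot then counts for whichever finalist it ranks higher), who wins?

Round 1 first-place votes: Sam 5, Liam 7, Wendy 0, Grace 10, Hiro 8. Grace and Hiro advance.
Runoff: Grace is ranked above Hiro on 14 ballots, Hiro above Grace on 16.

Hiro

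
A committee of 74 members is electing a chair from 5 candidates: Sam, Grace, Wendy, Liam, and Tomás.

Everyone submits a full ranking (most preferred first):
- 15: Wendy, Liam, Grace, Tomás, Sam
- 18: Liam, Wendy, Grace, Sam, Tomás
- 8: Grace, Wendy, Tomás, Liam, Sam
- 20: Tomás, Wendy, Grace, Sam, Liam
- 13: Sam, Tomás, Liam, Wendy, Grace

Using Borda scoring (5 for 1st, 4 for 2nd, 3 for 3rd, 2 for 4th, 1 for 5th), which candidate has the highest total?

Wendy

Sam: 15×1 + 18×2 + 8×1 + 20×2 + 13×5 = 164
Grace: 15×3 + 18×3 + 8×5 + 20×3 + 13×1 = 212
Wendy: 15×5 + 18×4 + 8×4 + 20×4 + 13×2 = 285
Liam: 15×4 + 18×5 + 8×2 + 20×1 + 13×3 = 225
Tomás: 15×2 + 18×1 + 8×3 + 20×5 + 13×4 = 224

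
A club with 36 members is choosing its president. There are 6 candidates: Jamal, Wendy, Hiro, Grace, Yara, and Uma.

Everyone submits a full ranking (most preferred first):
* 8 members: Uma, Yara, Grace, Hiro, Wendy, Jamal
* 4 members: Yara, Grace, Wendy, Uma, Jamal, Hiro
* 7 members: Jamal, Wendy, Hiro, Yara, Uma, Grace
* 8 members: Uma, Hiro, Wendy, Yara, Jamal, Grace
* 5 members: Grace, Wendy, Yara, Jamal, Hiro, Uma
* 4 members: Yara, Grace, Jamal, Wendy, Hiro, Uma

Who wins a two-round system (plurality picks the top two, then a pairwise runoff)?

Round 1 first-place votes: Jamal 7, Wendy 0, Hiro 0, Grace 5, Yara 8, Uma 16. Uma and Yara advance.
Runoff: Uma is ranked above Yara on 16 ballots, Yara above Uma on 20.

Yara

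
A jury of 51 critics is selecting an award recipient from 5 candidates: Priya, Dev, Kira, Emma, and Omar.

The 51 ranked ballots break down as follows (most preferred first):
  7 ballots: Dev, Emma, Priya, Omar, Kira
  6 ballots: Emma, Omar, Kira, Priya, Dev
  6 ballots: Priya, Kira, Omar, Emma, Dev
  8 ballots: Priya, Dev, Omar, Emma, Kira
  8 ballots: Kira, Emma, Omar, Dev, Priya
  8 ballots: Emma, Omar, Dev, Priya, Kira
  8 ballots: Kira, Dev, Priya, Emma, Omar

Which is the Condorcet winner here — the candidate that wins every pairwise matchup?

Emma vs Priya: 29–22
Emma vs Dev: 28–23
Emma vs Kira: 29–22
Emma vs Omar: 37–14
Emma beats every other candidate.

Emma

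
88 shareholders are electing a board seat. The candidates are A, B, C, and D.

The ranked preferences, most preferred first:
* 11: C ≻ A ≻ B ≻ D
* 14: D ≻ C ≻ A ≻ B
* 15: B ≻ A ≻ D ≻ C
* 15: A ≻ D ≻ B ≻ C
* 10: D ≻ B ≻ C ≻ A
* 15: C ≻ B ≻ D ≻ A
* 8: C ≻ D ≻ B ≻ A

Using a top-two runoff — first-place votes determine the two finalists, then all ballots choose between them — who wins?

Round 1 first-place votes: A 15, B 15, C 34, D 24. C and D advance.
Runoff: C is ranked above D on 34 ballots, D above C on 54.

D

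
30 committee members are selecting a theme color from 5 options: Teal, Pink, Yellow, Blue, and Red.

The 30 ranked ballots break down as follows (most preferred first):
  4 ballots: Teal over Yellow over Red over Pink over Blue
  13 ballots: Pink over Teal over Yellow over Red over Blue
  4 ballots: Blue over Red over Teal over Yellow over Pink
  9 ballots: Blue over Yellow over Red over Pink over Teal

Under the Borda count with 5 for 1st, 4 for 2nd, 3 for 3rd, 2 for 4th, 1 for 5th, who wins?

Teal: 4×5 + 13×4 + 4×3 + 9×1 = 93
Pink: 4×2 + 13×5 + 4×1 + 9×2 = 95
Yellow: 4×4 + 13×3 + 4×2 + 9×4 = 99
Blue: 4×1 + 13×1 + 4×5 + 9×5 = 82
Red: 4×3 + 13×2 + 4×4 + 9×3 = 81

Yellow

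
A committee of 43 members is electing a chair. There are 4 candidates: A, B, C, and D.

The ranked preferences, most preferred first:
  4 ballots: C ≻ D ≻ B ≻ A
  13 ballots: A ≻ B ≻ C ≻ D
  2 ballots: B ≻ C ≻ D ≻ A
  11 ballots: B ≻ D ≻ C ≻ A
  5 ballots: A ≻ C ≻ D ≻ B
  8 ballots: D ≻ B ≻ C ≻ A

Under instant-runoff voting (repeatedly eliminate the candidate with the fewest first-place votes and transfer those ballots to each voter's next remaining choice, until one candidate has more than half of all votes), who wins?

Round 1: A 18, B 13, C 4, D 8. C eliminated.
Round 2: A 18, B 13, D 12. D eliminated.
Round 3: A 18, B 25. B has a majority (≥22).

B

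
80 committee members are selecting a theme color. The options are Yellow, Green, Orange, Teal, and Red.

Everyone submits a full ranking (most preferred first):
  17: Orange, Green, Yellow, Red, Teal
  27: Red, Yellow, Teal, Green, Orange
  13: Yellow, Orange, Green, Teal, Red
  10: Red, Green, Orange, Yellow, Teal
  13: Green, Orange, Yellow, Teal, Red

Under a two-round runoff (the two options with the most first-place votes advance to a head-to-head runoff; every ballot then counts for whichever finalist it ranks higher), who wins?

Round 1 first-place votes: Yellow 13, Green 13, Orange 17, Teal 0, Red 37. Red and Orange advance.
Runoff: Red is ranked above Orange on 37 ballots, Orange above Red on 43.

Orange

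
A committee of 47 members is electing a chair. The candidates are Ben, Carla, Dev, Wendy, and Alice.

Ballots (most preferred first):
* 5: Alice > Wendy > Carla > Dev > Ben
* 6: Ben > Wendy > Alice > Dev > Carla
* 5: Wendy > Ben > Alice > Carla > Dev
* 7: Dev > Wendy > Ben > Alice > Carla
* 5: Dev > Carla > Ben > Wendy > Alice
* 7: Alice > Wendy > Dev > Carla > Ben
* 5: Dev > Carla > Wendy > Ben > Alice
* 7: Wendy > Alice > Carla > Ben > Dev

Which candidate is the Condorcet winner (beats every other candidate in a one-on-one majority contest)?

Wendy

Wendy vs Ben: 36–11
Wendy vs Carla: 37–10
Wendy vs Dev: 30–17
Wendy vs Alice: 35–12
Wendy beats every other candidate.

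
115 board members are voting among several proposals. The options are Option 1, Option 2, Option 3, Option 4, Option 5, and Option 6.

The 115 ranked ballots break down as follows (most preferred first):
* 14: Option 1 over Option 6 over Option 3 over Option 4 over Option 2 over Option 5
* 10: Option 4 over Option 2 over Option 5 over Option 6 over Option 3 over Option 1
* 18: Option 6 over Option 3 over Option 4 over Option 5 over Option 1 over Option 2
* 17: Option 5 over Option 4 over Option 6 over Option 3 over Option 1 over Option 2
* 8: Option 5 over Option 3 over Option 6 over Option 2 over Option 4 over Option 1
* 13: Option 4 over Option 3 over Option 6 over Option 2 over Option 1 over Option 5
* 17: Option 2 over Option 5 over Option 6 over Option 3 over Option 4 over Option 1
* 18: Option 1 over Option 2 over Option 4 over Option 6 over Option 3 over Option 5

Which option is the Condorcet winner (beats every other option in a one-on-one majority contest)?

Option 4

Option 4 vs Option 1: 83–32
Option 4 vs Option 2: 72–43
Option 4 vs Option 3: 58–57
Option 4 vs Option 5: 73–42
Option 4 vs Option 6: 58–57
Option 4 beats every other option.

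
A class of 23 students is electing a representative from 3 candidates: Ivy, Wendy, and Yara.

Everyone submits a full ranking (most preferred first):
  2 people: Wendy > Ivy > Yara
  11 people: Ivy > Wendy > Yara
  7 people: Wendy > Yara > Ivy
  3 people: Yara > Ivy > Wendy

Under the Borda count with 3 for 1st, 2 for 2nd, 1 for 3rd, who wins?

Wendy

Ivy: 2×2 + 11×3 + 7×1 + 3×2 = 50
Wendy: 2×3 + 11×2 + 7×3 + 3×1 = 52
Yara: 2×1 + 11×1 + 7×2 + 3×3 = 36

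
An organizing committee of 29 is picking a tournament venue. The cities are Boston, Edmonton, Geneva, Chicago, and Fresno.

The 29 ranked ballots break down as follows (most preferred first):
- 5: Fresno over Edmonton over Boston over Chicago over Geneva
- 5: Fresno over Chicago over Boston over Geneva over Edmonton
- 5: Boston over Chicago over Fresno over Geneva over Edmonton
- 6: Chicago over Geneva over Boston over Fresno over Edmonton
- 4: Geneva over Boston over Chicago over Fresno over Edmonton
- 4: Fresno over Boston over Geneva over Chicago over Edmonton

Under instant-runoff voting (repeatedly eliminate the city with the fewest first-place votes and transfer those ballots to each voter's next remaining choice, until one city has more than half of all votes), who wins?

Boston

Round 1: Boston 5, Edmonton 0, Geneva 4, Chicago 6, Fresno 14. Edmonton eliminated.
Round 2: Boston 5, Geneva 4, Chicago 6, Fresno 14. Geneva eliminated.
Round 3: Boston 9, Chicago 6, Fresno 14. Chicago eliminated.
Round 4: Boston 15, Fresno 14. Boston has a majority (≥15).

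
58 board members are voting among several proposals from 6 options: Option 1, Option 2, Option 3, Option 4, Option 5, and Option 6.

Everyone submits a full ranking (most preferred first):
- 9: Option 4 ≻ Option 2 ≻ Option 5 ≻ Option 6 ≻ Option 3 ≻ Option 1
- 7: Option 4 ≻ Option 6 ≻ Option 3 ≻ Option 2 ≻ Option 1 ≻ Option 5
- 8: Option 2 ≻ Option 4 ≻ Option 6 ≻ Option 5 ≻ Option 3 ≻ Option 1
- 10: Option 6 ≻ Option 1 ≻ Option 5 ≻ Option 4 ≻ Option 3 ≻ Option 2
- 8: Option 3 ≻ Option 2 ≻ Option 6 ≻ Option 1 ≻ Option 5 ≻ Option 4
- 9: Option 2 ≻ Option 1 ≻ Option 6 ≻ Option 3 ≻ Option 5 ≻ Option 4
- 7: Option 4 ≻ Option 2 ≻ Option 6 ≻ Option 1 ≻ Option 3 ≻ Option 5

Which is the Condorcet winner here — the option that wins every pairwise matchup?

Option 4

Option 4 vs Option 1: 31–27
Option 4 vs Option 2: 33–25
Option 4 vs Option 3: 41–17
Option 4 vs Option 5: 31–27
Option 4 vs Option 6: 31–27
Option 4 beats every other option.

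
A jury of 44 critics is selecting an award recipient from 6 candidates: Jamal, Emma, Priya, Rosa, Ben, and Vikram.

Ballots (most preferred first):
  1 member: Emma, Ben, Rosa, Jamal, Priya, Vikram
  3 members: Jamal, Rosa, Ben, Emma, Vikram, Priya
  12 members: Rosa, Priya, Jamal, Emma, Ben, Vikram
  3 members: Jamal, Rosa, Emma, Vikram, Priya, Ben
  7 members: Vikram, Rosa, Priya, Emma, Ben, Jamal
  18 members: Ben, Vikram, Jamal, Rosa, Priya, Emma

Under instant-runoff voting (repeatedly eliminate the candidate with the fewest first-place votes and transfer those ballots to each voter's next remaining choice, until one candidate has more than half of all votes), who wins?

Round 1: Jamal 6, Emma 1, Priya 0, Rosa 12, Ben 18, Vikram 7. Priya eliminated.
Round 2: Jamal 6, Emma 1, Rosa 12, Ben 18, Vikram 7. Emma eliminated.
Round 3: Jamal 6, Rosa 12, Ben 19, Vikram 7. Jamal eliminated.
Round 4: Rosa 18, Ben 19, Vikram 7. Vikram eliminated.
Round 5: Rosa 25, Ben 19. Rosa has a majority (≥23).

Rosa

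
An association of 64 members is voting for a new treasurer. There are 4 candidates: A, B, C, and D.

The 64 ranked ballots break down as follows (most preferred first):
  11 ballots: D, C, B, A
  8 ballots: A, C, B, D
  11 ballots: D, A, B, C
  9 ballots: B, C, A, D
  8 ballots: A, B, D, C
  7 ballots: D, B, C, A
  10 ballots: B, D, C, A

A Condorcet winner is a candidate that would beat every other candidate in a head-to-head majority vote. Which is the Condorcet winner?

B vs A: 37–27
B vs C: 45–19
B vs D: 35–29
B beats every other candidate.

B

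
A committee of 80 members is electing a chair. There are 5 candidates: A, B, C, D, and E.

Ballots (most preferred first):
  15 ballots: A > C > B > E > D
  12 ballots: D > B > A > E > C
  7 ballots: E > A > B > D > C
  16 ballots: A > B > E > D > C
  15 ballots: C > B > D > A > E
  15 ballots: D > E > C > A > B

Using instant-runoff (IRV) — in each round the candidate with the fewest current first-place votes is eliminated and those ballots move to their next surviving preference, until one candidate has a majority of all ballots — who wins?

Round 1: A 31, B 0, C 15, D 27, E 7. B eliminated.
Round 2: A 31, C 15, D 27, E 7. E eliminated.
Round 3: A 38, C 15, D 27. C eliminated.
Round 4: A 38, D 42. D has a majority (≥41).

D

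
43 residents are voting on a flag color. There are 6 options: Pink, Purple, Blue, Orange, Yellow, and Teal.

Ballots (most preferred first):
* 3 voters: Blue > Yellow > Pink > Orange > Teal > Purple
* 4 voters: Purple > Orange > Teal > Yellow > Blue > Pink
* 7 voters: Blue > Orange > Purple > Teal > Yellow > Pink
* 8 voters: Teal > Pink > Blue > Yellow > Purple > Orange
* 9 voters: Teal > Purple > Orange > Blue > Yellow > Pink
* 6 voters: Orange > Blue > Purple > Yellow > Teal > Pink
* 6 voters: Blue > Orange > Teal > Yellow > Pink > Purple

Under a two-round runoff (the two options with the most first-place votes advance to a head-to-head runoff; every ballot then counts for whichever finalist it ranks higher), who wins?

Blue

Round 1 first-place votes: Pink 0, Purple 4, Blue 16, Orange 6, Yellow 0, Teal 17. Teal and Blue advance.
Runoff: Teal is ranked above Blue on 21 ballots, Blue above Teal on 22.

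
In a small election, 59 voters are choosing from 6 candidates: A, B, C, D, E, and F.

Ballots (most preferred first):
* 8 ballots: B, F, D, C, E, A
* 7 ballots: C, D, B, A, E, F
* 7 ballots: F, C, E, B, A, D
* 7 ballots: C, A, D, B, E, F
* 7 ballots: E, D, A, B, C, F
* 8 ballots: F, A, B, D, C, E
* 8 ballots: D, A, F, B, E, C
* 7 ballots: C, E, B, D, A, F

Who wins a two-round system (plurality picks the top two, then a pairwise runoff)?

Round 1 first-place votes: A 0, B 8, C 21, D 8, E 7, F 15. C and F advance.
Runoff: C is ranked above F on 28 ballots, F above C on 31.

F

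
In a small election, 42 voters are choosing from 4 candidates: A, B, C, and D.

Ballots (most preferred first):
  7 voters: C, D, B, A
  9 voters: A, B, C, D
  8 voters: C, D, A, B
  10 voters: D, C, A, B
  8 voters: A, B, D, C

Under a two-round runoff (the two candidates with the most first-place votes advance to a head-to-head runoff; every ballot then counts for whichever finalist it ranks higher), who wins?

C

Round 1 first-place votes: A 17, B 0, C 15, D 10. A and C advance.
Runoff: A is ranked above C on 17 ballots, C above A on 25.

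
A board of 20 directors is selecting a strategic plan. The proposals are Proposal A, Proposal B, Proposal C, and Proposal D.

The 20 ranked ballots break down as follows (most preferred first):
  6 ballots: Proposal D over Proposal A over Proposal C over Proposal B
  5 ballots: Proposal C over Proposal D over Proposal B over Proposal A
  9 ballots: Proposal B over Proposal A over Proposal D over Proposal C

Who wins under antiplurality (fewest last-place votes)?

Last-place votes: Proposal A 5, Proposal B 6, Proposal C 9, Proposal D 0.

Proposal D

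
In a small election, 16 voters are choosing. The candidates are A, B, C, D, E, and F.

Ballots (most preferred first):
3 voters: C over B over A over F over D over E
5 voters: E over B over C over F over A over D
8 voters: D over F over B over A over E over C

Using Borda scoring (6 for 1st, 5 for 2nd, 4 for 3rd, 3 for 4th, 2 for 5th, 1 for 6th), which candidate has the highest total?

A: 3×4 + 5×2 + 8×3 = 46
B: 3×5 + 5×5 + 8×4 = 72
C: 3×6 + 5×4 + 8×1 = 46
D: 3×2 + 5×1 + 8×6 = 59
E: 3×1 + 5×6 + 8×2 = 49
F: 3×3 + 5×3 + 8×5 = 64

B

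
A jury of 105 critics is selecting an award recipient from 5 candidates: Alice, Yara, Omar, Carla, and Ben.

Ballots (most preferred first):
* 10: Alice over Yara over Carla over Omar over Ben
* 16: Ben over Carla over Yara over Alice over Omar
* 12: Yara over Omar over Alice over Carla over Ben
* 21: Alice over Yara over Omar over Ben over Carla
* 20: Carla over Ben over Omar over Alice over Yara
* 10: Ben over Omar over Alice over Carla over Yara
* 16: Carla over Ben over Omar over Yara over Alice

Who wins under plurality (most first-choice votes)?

Carla

First-place votes: Alice 31, Yara 12, Omar 0, Carla 36, Ben 26.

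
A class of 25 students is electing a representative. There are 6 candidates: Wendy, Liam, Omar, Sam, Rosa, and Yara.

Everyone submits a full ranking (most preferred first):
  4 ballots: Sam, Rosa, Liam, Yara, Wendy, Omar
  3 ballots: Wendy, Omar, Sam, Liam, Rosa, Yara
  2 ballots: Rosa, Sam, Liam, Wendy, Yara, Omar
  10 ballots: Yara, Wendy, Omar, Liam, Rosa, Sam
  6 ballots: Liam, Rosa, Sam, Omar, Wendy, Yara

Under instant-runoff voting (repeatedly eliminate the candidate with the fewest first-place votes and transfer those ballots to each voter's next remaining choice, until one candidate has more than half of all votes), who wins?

Round 1: Wendy 3, Liam 6, Omar 0, Sam 4, Rosa 2, Yara 10. Omar eliminated.
Round 2: Wendy 3, Liam 6, Sam 4, Rosa 2, Yara 10. Rosa eliminated.
Round 3: Wendy 3, Liam 6, Sam 6, Yara 10. Wendy eliminated.
Round 4: Liam 6, Sam 9, Yara 10. Liam eliminated.
Round 5: Sam 15, Yara 10. Sam has a majority (≥13).

Sam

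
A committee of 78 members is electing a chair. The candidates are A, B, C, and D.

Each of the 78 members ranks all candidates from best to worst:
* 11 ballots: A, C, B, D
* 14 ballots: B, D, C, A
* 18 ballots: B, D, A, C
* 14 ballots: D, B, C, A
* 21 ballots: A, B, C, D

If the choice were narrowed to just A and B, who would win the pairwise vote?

B

A is ranked above B on 32 ballots; B above A on 46.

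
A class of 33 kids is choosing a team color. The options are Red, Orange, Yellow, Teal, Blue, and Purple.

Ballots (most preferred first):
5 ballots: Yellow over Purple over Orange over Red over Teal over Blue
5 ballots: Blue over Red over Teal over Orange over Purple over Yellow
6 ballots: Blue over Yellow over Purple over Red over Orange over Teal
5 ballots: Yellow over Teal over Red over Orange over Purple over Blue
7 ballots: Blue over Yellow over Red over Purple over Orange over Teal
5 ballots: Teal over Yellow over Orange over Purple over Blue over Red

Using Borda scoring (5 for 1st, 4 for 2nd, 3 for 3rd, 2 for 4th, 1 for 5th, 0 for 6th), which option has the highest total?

Red: 5×2 + 5×4 + 6×2 + 5×3 + 7×3 + 5×0 = 78
Orange: 5×3 + 5×2 + 6×1 + 5×2 + 7×1 + 5×3 = 63
Yellow: 5×5 + 5×0 + 6×4 + 5×5 + 7×4 + 5×4 = 122
Teal: 5×1 + 5×3 + 6×0 + 5×4 + 7×0 + 5×5 = 65
Blue: 5×0 + 5×5 + 6×5 + 5×0 + 7×5 + 5×1 = 95
Purple: 5×4 + 5×1 + 6×3 + 5×1 + 7×2 + 5×2 = 72

Yellow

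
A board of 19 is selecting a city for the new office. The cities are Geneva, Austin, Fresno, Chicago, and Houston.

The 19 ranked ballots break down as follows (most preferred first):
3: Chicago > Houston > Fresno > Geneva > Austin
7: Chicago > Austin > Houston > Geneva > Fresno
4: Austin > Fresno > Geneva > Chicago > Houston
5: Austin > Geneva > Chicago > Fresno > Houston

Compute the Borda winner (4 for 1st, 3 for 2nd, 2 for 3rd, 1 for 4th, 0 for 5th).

Austin

Geneva: 3×1 + 7×1 + 4×2 + 5×3 = 33
Austin: 3×0 + 7×3 + 4×4 + 5×4 = 57
Fresno: 3×2 + 7×0 + 4×3 + 5×1 = 23
Chicago: 3×4 + 7×4 + 4×1 + 5×2 = 54
Houston: 3×3 + 7×2 + 4×0 + 5×0 = 23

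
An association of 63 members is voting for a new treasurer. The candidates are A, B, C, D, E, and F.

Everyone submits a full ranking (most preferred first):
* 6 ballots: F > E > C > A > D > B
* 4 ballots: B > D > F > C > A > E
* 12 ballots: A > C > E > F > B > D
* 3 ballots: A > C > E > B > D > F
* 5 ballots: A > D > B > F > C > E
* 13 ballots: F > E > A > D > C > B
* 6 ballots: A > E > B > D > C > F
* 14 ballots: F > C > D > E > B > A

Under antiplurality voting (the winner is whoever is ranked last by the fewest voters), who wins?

C

Last-place votes: A 14, B 19, C 0, D 12, E 9, F 9.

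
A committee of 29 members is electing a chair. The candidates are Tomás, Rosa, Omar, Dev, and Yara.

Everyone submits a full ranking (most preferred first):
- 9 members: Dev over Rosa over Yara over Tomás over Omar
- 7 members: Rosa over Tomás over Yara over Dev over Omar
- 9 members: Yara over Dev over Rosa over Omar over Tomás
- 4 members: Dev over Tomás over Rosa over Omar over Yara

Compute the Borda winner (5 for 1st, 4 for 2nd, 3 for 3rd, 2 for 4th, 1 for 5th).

Tomás: 9×2 + 7×4 + 9×1 + 4×4 = 71
Rosa: 9×4 + 7×5 + 9×3 + 4×3 = 110
Omar: 9×1 + 7×1 + 9×2 + 4×2 = 42
Dev: 9×5 + 7×2 + 9×4 + 4×5 = 115
Yara: 9×3 + 7×3 + 9×5 + 4×1 = 97

Dev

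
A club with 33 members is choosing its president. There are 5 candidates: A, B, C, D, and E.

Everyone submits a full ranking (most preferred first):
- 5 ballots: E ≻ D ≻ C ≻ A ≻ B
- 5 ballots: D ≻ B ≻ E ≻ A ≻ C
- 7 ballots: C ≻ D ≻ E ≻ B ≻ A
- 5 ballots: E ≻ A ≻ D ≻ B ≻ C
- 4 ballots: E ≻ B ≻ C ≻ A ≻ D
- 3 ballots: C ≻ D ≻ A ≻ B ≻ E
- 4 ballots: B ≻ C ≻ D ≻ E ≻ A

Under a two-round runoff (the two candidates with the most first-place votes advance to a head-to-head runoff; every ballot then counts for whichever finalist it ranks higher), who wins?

Round 1 first-place votes: A 0, B 4, C 10, D 5, E 14. E and C advance.
Runoff: E is ranked above C on 19 ballots, C above E on 14.

E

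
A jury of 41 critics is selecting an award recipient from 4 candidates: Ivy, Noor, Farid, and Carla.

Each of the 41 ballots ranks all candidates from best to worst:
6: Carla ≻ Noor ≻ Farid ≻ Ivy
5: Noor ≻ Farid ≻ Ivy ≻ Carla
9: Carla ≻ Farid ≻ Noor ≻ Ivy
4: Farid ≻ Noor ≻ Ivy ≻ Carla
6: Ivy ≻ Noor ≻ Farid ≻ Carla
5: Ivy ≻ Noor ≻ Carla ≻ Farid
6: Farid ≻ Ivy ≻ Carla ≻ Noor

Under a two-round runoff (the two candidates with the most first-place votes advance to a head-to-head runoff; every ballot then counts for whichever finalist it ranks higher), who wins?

Ivy

Round 1 first-place votes: Ivy 11, Noor 5, Farid 10, Carla 15. Carla and Ivy advance.
Runoff: Carla is ranked above Ivy on 15 ballots, Ivy above Carla on 26.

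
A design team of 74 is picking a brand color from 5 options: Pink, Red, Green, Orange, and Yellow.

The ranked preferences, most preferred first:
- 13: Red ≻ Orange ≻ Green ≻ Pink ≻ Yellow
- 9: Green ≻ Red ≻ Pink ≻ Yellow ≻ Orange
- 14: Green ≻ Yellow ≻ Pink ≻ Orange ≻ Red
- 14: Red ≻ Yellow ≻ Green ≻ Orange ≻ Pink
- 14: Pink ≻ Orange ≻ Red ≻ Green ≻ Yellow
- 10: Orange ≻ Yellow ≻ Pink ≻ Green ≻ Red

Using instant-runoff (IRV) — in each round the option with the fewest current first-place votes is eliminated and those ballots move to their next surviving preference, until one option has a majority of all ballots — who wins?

Round 1: Pink 14, Red 27, Green 23, Orange 10, Yellow 0. Yellow eliminated.
Round 2: Pink 14, Red 27, Green 23, Orange 10. Orange eliminated.
Round 3: Pink 24, Red 27, Green 23. Green eliminated.
Round 4: Pink 38, Red 36. Pink has a majority (≥38).

Pink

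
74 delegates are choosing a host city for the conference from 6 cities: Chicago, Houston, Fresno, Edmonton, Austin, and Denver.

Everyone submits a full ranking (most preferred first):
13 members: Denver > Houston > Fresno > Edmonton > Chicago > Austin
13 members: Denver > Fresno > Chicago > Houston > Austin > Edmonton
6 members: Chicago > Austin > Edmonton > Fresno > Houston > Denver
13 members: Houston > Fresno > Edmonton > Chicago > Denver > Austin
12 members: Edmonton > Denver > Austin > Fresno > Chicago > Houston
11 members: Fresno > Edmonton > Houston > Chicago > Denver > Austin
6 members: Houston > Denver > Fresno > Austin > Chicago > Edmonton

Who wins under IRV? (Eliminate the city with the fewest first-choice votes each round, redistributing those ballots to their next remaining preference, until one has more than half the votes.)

Edmonton

Round 1: Chicago 6, Houston 19, Fresno 11, Edmonton 12, Austin 0, Denver 26. Austin eliminated.
Round 2: Chicago 6, Houston 19, Fresno 11, Edmonton 12, Denver 26. Chicago eliminated.
Round 3: Houston 19, Fresno 11, Edmonton 18, Denver 26. Fresno eliminated.
Round 4: Houston 19, Edmonton 29, Denver 26. Houston eliminated.
Round 5: Edmonton 42, Denver 32. Edmonton has a majority (≥38).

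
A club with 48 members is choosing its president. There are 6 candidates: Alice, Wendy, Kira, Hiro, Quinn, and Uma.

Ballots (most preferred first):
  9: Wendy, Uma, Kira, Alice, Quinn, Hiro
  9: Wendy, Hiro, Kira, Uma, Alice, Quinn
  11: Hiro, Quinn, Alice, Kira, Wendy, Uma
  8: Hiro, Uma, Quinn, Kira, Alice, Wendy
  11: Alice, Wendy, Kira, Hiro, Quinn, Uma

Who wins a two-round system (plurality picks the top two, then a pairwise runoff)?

Wendy

Round 1 first-place votes: Alice 11, Wendy 18, Kira 0, Hiro 19, Quinn 0, Uma 0. Hiro and Wendy advance.
Runoff: Hiro is ranked above Wendy on 19 ballots, Wendy above Hiro on 29.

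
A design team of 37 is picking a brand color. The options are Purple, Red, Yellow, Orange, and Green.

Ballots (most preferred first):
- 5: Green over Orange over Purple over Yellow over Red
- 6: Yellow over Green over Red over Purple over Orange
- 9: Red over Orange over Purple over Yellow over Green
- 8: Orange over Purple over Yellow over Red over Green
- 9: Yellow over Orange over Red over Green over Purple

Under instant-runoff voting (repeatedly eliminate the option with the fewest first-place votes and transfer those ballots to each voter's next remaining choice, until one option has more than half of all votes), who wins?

Round 1: Purple 0, Red 9, Yellow 15, Orange 8, Green 5. Purple eliminated.
Round 2: Red 9, Yellow 15, Orange 8, Green 5. Green eliminated.
Round 3: Red 9, Yellow 15, Orange 13. Red eliminated.
Round 4: Yellow 15, Orange 22. Orange has a majority (≥19).

Orange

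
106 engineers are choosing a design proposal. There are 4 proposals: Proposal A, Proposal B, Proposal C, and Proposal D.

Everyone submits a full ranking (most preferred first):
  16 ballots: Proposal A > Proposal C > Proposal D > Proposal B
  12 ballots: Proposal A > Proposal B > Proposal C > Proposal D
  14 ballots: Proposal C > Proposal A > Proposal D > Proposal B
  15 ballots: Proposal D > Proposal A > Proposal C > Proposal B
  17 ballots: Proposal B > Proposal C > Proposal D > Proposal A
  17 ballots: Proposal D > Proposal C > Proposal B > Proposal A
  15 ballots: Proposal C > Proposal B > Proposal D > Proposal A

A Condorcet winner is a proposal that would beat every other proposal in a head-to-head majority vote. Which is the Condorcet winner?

Proposal C vs Proposal A: 63–43
Proposal C vs Proposal B: 77–29
Proposal C vs Proposal D: 74–32
Proposal C beats every other proposal.

Proposal C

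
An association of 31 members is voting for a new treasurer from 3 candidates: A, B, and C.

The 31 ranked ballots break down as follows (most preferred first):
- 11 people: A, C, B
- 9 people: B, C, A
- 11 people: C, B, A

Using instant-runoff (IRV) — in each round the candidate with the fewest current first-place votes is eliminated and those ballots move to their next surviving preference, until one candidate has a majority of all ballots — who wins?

Round 1: A 11, B 9, C 11. B eliminated.
Round 2: A 11, C 20. C has a majority (≥16).

C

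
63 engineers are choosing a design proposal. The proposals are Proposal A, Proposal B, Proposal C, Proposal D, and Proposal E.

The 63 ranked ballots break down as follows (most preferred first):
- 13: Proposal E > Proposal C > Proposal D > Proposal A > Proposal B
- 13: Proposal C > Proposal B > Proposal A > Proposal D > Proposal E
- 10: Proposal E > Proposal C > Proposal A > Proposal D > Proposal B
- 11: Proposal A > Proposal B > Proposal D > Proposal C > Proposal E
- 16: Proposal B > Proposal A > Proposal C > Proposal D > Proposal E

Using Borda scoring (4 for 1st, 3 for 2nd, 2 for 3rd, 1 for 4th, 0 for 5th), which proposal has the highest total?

Proposal A: 13×1 + 13×2 + 10×2 + 11×4 + 16×3 = 151
Proposal B: 13×0 + 13×3 + 10×0 + 11×3 + 16×4 = 136
Proposal C: 13×3 + 13×4 + 10×3 + 11×1 + 16×2 = 164
Proposal D: 13×2 + 13×1 + 10×1 + 11×2 + 16×1 = 87
Proposal E: 13×4 + 13×0 + 10×4 + 11×0 + 16×0 = 92

Proposal C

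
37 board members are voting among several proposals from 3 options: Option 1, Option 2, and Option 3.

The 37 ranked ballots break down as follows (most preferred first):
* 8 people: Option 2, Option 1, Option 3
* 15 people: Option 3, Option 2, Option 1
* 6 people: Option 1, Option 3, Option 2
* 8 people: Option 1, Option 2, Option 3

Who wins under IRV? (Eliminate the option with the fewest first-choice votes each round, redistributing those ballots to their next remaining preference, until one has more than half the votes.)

Option 1

Round 1: Option 1 14, Option 2 8, Option 3 15. Option 2 eliminated.
Round 2: Option 1 22, Option 3 15. Option 1 has a majority (≥19).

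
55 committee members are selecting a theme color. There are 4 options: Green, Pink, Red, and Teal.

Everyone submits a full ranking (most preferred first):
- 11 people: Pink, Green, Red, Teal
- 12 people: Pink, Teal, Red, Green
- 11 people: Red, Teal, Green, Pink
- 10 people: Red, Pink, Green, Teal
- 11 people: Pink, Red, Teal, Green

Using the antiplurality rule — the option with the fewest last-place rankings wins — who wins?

Red

Last-place votes: Green 23, Pink 11, Red 0, Teal 21.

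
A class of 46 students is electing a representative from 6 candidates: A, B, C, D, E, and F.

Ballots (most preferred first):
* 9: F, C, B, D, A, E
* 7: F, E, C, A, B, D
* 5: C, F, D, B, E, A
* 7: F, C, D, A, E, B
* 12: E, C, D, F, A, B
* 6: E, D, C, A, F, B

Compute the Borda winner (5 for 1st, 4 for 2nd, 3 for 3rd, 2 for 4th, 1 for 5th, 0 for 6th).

A: 9×1 + 7×2 + 5×0 + 7×2 + 12×1 + 6×2 = 61
B: 9×3 + 7×1 + 5×2 + 7×0 + 12×0 + 6×0 = 44
C: 9×4 + 7×3 + 5×5 + 7×4 + 12×4 + 6×3 = 176
D: 9×2 + 7×0 + 5×3 + 7×3 + 12×3 + 6×4 = 114
E: 9×0 + 7×4 + 5×1 + 7×1 + 12×5 + 6×5 = 130
F: 9×5 + 7×5 + 5×4 + 7×5 + 12×2 + 6×1 = 165

C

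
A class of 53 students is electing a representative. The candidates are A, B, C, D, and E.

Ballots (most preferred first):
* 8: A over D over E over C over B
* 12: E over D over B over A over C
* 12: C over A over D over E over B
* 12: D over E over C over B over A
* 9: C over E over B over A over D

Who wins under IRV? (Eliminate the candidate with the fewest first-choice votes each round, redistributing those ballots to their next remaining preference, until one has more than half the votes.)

Round 1: A 8, B 0, C 21, D 12, E 12. B eliminated.
Round 2: A 8, C 21, D 12, E 12. A eliminated.
Round 3: C 21, D 20, E 12. E eliminated.
Round 4: C 21, D 32. D has a majority (≥27).

D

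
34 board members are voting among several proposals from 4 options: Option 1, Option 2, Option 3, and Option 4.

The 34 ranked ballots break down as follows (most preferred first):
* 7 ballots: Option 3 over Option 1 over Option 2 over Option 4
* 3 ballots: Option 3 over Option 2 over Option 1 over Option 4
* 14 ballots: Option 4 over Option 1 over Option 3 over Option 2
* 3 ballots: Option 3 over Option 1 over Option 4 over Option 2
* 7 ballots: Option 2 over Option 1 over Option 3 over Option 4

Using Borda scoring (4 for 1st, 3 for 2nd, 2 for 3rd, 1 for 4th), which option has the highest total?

Option 1

Option 1: 7×3 + 3×2 + 14×3 + 3×3 + 7×3 = 99
Option 2: 7×2 + 3×3 + 14×1 + 3×1 + 7×4 = 68
Option 3: 7×4 + 3×4 + 14×2 + 3×4 + 7×2 = 94
Option 4: 7×1 + 3×1 + 14×4 + 3×2 + 7×1 = 79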